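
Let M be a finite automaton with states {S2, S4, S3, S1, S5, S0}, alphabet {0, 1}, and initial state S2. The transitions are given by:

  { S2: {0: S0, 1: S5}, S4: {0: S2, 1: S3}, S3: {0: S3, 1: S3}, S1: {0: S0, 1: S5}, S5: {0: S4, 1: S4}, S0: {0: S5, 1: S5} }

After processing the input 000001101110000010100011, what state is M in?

S3

S2 → S0 → S5 → S4 → S2 → S0 → S5 → S4 → S2 → S5 → S4 → S3 → S3 → S3 → S3 → S3 → S3 → S3 → S3 → S3 → S3 → S3 → S3 → S3 → S3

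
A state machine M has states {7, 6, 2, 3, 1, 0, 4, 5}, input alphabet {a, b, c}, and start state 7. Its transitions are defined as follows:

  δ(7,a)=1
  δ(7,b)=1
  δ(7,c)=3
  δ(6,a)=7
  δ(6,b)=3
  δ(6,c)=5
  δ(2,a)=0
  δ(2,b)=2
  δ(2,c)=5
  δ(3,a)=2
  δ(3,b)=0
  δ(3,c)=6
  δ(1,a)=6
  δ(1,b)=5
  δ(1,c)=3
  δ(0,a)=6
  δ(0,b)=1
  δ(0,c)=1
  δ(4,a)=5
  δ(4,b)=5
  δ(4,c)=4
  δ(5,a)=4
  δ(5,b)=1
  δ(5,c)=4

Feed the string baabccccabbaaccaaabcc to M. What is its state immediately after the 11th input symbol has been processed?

7 → 1 → 6 → 7 → 1 → 3 → 6 → 5 → 4 → 5 → 1 → 5
After 11 symbols: 5.

5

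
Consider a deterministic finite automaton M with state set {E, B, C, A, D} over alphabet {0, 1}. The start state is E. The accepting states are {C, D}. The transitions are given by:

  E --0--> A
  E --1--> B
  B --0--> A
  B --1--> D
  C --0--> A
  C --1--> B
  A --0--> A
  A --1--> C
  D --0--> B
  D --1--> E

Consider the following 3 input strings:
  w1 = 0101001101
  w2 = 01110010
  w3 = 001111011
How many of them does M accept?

w1:
  start at E
  read '0': E → A
  read '1': A → C
  read '0': C → A
  read '1': A → C
  read '0': C → A
  read '0': A → A
  read '1': A → C
  read '1': C → B
  read '0': B → A
  read '1': A → C
  end C, accepted
w2:
  start at E
  read '0': E → A
  read '1': A → C
  read '1': C → B
  read '1': B → D
  read '0': D → B
  read '0': B → A
  read '1': A → C
  read '0': C → A
  end A, rejected
w3:
  start at E
  read '0': E → A
  read '0': A → A
  read '1': A → C
  read '1': C → B
  read '1': B → D
  read '1': D → E
  read '0': E → A
  read '1': A → C
  read '1': C → B
  end B, rejected

1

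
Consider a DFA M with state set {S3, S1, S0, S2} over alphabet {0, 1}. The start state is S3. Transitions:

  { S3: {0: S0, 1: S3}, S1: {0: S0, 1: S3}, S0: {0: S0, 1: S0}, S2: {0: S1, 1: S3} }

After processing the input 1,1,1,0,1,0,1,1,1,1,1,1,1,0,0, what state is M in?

start at S3
read '1': S3 → S3
read '1': S3 → S3
read '1': S3 → S3
read '0': S3 → S0
read '1': S0 → S0
read '0': S0 → S0
read '1': S0 → S0
read '1': S0 → S0
read '1': S0 → S0
read '1': S0 → S0
read '1': S0 → S0
read '1': S0 → S0
read '1': S0 → S0
read '0': S0 → S0
read '0': S0 → S0

S0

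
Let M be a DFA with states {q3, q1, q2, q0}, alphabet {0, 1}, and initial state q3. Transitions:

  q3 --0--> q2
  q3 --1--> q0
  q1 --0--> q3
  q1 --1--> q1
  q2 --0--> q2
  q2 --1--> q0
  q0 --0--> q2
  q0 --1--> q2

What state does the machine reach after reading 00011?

q2

q3 → q2 → q2 → q2 → q0 → q2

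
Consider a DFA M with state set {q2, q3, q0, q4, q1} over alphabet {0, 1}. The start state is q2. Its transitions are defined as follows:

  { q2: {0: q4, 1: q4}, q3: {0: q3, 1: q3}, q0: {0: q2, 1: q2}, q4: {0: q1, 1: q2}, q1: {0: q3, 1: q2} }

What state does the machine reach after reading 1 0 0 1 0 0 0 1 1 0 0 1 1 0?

q3

Trace: q2 -1-> q4 -0-> q1 -0-> q3 -1-> q3 -0-> q3 -0-> q3 -0-> q3 -1-> q3 -1-> q3 -0-> q3 -0-> q3 -1-> q3 -1-> q3 -0-> q3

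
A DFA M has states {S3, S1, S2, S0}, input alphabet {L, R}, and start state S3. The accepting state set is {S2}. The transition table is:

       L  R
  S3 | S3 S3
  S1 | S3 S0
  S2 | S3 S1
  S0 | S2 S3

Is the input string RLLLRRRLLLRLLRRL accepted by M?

No

start at S3
read 'R': S3 → S3
read 'L': S3 → S3
read 'L': S3 → S3
read 'L': S3 → S3
read 'R': S3 → S3
read 'R': S3 → S3
read 'R': S3 → S3
read 'L': S3 → S3
read 'L': S3 → S3
read 'L': S3 → S3
read 'R': S3 → S3
read 'L': S3 → S3
read 'L': S3 → S3
read 'R': S3 → S3
read 'R': S3 → S3
read 'L': S3 → S3
End state S3 is not accepting.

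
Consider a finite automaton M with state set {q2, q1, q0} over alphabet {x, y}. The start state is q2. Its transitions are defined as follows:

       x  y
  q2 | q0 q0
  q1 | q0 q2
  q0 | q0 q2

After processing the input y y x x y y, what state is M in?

Trace: q2 -y-> q0 -y-> q2 -x-> q0 -x-> q0 -y-> q2 -y-> q0

q0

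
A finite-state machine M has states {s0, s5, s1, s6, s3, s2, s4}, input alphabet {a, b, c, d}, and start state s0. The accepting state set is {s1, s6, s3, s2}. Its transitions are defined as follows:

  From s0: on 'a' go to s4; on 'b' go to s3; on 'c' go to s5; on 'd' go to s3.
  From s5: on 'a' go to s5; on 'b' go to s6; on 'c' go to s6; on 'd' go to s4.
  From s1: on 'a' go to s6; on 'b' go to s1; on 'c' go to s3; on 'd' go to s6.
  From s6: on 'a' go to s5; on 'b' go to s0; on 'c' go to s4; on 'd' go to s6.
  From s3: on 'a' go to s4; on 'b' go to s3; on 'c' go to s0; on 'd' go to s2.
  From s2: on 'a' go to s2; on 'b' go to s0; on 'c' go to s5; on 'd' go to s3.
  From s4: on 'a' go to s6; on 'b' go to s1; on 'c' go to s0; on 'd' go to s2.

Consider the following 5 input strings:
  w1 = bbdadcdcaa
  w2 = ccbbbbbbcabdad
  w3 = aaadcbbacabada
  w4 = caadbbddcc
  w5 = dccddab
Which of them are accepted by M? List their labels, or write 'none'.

w1:
  start at s0
  read 'b': s0 → s3
  read 'b': s3 → s3
  read 'd': s3 → s2
  read 'a': s2 → s2
  read 'd': s2 → s3
  read 'c': s3 → s0
  read 'd': s0 → s3
  read 'c': s3 → s0
  read 'a': s0 → s4
  read 'a': s4 → s6
  end s6, accepted
w2:
  start at s0
  read 'c': s0 → s5
  read 'c': s5 → s6
  read 'b': s6 → s0
  read 'b': s0 → s3
  read 'b': s3 → s3
  read 'b': s3 → s3
  read 'b': s3 → s3
  read 'b': s3 → s3
  read 'c': s3 → s0
  read 'a': s0 → s4
  read 'b': s4 → s1
  read 'd': s1 → s6
  read 'a': s6 → s5
  read 'd': s5 → s4
  end s4, rejected
w3:
  start at s0
  read 'a': s0 → s4
  read 'a': s4 → s6
  read 'a': s6 → s5
  read 'd': s5 → s4
  read 'c': s4 → s0
  read 'b': s0 → s3
  read 'b': s3 → s3
  read 'a': s3 → s4
  read 'c': s4 → s0
  read 'a': s0 → s4
  read 'b': s4 → s1
  read 'a': s1 → s6
  read 'd': s6 → s6
  read 'a': s6 → s5
  end s5, rejected
w4:
  start at s0
  read 'c': s0 → s5
  read 'a': s5 → s5
  read 'a': s5 → s5
  read 'd': s5 → s4
  read 'b': s4 → s1
  read 'b': s1 → s1
  read 'd': s1 → s6
  read 'd': s6 → s6
  read 'c': s6 → s4
  read 'c': s4 → s0
  end s0, rejected
w5:
  start at s0
  read 'd': s0 → s3
  read 'c': s3 → s0
  read 'c': s0 → s5
  read 'd': s5 → s4
  read 'd': s4 → s2
  read 'a': s2 → s2
  read 'b': s2 → s0
  end s0, rejected

w1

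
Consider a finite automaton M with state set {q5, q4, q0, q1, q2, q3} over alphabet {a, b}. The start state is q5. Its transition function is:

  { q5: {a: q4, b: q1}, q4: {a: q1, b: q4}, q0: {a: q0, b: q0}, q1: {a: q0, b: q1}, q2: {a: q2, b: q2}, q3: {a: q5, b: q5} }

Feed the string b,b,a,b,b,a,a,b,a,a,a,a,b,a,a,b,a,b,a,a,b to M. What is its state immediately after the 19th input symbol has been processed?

start at q5
read 'b': q5 → q1
read 'b': q1 → q1
read 'a': q1 → q0
read 'b': q0 → q0
read 'b': q0 → q0
read 'a': q0 → q0
read 'a': q0 → q0
read 'b': q0 → q0
read 'a': q0 → q0
read 'a': q0 → q0
read 'a': q0 → q0
read 'a': q0 → q0
read 'b': q0 → q0
read 'a': q0 → q0
read 'a': q0 → q0
read 'b': q0 → q0
read 'a': q0 → q0
read 'b': q0 → q0
read 'a': q0 → q0
After 19 symbols: q0.

q0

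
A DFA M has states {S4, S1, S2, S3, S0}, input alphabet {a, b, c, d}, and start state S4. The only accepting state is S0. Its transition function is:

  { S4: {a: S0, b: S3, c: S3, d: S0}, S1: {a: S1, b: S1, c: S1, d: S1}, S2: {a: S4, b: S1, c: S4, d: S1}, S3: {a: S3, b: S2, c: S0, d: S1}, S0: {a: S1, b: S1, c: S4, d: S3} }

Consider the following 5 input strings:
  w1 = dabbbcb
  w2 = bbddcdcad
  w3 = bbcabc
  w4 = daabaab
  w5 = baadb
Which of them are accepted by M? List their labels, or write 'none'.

w1:
  start at S4
  read 'd': S4 → S0
  read 'a': S0 → S1
  read 'b': S1 → S1
  read 'b': S1 → S1
  read 'b': S1 → S1
  read 'c': S1 → S1
  read 'b': S1 → S1
  end S1, rejected
w2:
  start at S4
  read 'b': S4 → S3
  read 'b': S3 → S2
  read 'd': S2 → S1
  read 'd': S1 → S1
  read 'c': S1 → S1
  read 'd': S1 → S1
  read 'c': S1 → S1
  read 'a': S1 → S1
  read 'd': S1 → S1
  end S1, rejected
w3:
  start at S4
  read 'b': S4 → S3
  read 'b': S3 → S2
  read 'c': S2 → S4
  read 'a': S4 → S0
  read 'b': S0 → S1
  read 'c': S1 → S1
  end S1, rejected
w4:
  start at S4
  read 'd': S4 → S0
  read 'a': S0 → S1
  read 'a': S1 → S1
  read 'b': S1 → S1
  read 'a': S1 → S1
  read 'a': S1 → S1
  read 'b': S1 → S1
  end S1, rejected
w5:
  start at S4
  read 'b': S4 → S3
  read 'a': S3 → S3
  read 'a': S3 → S3
  read 'd': S3 → S1
  read 'b': S1 → S1
  end S1, rejected

none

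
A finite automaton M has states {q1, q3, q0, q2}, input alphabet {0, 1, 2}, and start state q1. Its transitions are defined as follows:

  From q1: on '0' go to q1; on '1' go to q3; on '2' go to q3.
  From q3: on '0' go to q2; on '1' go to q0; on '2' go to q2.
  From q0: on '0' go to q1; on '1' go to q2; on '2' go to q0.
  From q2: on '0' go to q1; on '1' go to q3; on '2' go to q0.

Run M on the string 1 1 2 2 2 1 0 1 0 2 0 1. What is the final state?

q3

Trace: q1 -1-> q3 -1-> q0 -2-> q0 -2-> q0 -2-> q0 -1-> q2 -0-> q1 -1-> q3 -0-> q2 -2-> q0 -0-> q1 -1-> q3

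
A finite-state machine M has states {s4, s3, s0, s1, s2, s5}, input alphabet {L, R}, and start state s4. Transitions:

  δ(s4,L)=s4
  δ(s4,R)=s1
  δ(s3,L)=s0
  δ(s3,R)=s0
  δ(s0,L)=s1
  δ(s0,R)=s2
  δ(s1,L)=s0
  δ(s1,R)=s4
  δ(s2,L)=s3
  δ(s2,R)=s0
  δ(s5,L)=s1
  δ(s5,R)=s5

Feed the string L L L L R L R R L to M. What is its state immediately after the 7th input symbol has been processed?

s2

s4 → s4 → s4 → s4 → s4 → s1 → s0 → s2
After 7 symbols: s2.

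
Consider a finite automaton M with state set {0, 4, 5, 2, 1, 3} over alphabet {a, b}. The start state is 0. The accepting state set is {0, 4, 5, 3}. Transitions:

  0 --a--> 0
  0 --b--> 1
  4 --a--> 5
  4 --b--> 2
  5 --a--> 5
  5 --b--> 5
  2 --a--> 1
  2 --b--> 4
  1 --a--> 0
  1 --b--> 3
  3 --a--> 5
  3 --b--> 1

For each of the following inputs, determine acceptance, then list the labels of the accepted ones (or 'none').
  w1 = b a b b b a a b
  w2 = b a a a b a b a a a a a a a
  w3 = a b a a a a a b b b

w2

w1: Trace: 0 -b-> 1 -a-> 0 -b-> 1 -b-> 3 -b-> 1 -a-> 0 -a-> 0 -b-> 1  → end 1, rejected
w2: Trace: 0 -b-> 1 -a-> 0 -a-> 0 -a-> 0 -b-> 1 -a-> 0 -b-> 1 -a-> 0 -a-> 0 -a-> 0 -a-> 0 -a-> 0 -a-> 0 -a-> 0  → end 0, accepted
w3: Trace: 0 -a-> 0 -b-> 1 -a-> 0 -a-> 0 -a-> 0 -a-> 0 -a-> 0 -b-> 1 -b-> 3 -b-> 1  → end 1, rejected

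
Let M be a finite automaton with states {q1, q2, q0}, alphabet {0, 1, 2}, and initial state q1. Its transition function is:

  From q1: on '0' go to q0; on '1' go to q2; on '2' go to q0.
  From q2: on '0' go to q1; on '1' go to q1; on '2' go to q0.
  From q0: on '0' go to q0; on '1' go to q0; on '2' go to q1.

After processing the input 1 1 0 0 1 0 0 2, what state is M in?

q1

start at q1
read '1': q1 → q2
read '1': q2 → q1
read '0': q1 → q0
read '0': q0 → q0
read '1': q0 → q0
read '0': q0 → q0
read '0': q0 → q0
read '2': q0 → q1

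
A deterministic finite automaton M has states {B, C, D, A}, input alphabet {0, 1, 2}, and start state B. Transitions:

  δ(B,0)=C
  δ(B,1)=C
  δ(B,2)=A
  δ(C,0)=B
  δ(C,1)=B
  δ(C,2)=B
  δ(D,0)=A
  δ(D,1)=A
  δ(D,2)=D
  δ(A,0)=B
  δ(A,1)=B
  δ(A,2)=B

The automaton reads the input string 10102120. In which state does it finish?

B

B → C → B → C → B → A → B → A → B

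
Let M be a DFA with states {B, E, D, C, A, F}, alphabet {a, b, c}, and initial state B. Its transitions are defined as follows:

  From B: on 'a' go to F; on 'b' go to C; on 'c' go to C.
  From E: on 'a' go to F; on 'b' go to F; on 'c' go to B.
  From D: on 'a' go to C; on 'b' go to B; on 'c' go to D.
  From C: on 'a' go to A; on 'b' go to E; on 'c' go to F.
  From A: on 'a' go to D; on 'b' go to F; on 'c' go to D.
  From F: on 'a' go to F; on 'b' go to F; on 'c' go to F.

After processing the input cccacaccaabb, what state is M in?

B → C → F → F → F → F → F → F → F → F → F → F → F

F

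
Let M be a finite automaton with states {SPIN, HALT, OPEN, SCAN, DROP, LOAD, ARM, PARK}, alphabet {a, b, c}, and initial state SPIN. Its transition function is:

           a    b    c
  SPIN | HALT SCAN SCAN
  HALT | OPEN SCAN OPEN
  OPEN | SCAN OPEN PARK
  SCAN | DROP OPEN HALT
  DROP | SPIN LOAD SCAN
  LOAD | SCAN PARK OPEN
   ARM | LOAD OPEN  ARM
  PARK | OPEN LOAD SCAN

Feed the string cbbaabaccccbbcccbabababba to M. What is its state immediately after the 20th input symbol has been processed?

SCAN

start at SPIN
read 'c': SPIN → SCAN
read 'b': SCAN → OPEN
read 'b': OPEN → OPEN
read 'a': OPEN → SCAN
read 'a': SCAN → DROP
read 'b': DROP → LOAD
read 'a': LOAD → SCAN
read 'c': SCAN → HALT
read 'c': HALT → OPEN
read 'c': OPEN → PARK
read 'c': PARK → SCAN
read 'b': SCAN → OPEN
read 'b': OPEN → OPEN
read 'c': OPEN → PARK
read 'c': PARK → SCAN
read 'c': SCAN → HALT
read 'b': HALT → SCAN
read 'a': SCAN → DROP
read 'b': DROP → LOAD
read 'a': LOAD → SCAN
After 20 symbols: SCAN.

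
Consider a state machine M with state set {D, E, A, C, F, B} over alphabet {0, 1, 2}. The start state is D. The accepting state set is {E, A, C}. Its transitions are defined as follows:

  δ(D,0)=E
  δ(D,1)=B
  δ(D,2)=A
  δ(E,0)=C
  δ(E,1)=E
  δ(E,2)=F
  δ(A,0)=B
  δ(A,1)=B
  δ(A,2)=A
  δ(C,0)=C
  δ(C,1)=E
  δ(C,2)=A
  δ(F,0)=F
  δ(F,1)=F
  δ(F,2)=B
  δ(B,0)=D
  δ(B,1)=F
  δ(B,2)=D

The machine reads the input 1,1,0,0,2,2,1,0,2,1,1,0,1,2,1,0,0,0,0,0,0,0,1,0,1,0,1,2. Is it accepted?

No

start at D
read '1': D → B
read '1': B → F
read '0': F → F
read '0': F → F
read '2': F → B
read '2': B → D
read '1': D → B
read '0': B → D
read '2': D → A
read '1': A → B
read '1': B → F
read '0': F → F
read '1': F → F
read '2': F → B
read '1': B → F
read '0': F → F
read '0': F → F
read '0': F → F
read '0': F → F
read '0': F → F
read '0': F → F
read '0': F → F
read '1': F → F
read '0': F → F
read '1': F → F
read '0': F → F
read '1': F → F
read '2': F → B
End state B is not accepting.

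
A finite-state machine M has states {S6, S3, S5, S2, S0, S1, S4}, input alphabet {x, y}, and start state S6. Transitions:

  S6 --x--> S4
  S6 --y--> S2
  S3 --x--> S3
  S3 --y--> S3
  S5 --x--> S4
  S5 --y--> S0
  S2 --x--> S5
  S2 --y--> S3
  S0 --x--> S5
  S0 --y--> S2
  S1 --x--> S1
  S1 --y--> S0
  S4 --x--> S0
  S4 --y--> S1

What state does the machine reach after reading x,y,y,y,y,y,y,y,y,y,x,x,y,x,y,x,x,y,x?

S6 → S4 → S1 → S0 → S2 → S3 → S3 → S3 → S3 → S3 → S3 → S3 → S3 → S3 → S3 → S3 → S3 → S3 → S3 → S3

S3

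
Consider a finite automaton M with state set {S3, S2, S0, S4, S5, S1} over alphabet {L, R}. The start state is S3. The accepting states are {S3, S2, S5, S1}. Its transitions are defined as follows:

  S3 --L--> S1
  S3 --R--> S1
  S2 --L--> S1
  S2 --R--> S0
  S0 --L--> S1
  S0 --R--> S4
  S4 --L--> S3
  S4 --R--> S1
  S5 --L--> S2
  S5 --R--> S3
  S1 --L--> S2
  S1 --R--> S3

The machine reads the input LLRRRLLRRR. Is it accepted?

Yes

Trace: S3 -L-> S1 -L-> S2 -R-> S0 -R-> S4 -R-> S1 -L-> S2 -L-> S1 -R-> S3 -R-> S1 -R-> S3
End state S3 is accepting.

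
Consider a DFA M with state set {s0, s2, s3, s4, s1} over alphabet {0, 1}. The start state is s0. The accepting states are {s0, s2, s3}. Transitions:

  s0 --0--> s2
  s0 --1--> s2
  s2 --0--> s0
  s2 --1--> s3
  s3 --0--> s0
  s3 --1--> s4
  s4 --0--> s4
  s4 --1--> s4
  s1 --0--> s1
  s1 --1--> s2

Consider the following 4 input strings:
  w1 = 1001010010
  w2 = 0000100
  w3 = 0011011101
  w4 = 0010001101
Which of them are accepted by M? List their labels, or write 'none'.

w1, w2, w4

w1: s0 → s2 → s0 → s2 → s3 → s0 → s2 → s0 → s2 → s3 → s0  → end s0, accepted
w2: s0 → s2 → s0 → s2 → s0 → s2 → s0 → s2  → end s2, accepted
w3: s0 → s2 → s0 → s2 → s3 → s0 → s2 → s3 → s4 → s4 → s4  → end s4, rejected
w4: s0 → s2 → s0 → s2 → s0 → s2 → s0 → s2 → s3 → s0 → s2  → end s2, accepted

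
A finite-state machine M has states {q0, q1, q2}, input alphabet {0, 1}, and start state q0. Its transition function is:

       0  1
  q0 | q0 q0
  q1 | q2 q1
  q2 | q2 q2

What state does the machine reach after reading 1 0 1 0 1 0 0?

start at q0
read '1': q0 → q0
read '0': q0 → q0
read '1': q0 → q0
read '0': q0 → q0
read '1': q0 → q0
read '0': q0 → q0
read '0': q0 → q0

q0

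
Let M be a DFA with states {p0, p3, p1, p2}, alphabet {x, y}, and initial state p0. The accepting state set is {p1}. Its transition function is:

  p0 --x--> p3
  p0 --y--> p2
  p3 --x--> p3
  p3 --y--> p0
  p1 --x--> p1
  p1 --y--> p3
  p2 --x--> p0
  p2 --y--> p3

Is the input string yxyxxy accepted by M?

Trace: p0 -y-> p2 -x-> p0 -y-> p2 -x-> p0 -x-> p3 -y-> p0
End state p0 is not accepting.

No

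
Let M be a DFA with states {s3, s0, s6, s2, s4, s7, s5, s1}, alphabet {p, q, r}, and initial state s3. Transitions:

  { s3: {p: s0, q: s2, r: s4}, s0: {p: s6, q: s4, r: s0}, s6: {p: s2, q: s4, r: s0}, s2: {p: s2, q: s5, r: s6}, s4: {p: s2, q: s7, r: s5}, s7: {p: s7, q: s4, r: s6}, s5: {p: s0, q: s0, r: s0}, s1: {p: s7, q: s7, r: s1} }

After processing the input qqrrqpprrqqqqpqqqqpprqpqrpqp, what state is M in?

s3 → s2 → s5 → s0 → s0 → s4 → s2 → s2 → s6 → s0 → s4 → s7 → s4 → s7 → s7 → s4 → s7 → s4 → s7 → s7 → s7 → s6 → s4 → s2 → s5 → s0 → s6 → s4 → s2

s2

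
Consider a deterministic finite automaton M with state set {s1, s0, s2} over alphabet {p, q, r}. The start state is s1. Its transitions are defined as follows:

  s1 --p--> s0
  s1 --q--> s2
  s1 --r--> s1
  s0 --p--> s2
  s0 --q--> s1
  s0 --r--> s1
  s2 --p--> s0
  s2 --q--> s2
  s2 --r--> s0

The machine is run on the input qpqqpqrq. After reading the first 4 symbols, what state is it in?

s2

start at s1
read 'q': s1 → s2
read 'p': s2 → s0
read 'q': s0 → s1
read 'q': s1 → s2
After 4 symbols: s2.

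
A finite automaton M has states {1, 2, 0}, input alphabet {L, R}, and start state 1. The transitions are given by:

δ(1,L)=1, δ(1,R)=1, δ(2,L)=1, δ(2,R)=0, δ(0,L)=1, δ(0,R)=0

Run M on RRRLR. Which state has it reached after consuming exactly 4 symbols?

start at 1
read 'R': 1 → 1
read 'R': 1 → 1
read 'R': 1 → 1
read 'L': 1 → 1
After 4 symbols: 1.

1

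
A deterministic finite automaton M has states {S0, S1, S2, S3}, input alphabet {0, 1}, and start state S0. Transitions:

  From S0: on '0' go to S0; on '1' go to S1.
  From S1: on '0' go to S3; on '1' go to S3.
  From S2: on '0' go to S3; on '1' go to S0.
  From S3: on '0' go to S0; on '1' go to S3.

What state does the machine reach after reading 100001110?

S0

S0 → S1 → S3 → S0 → S0 → S0 → S1 → S3 → S3 → S0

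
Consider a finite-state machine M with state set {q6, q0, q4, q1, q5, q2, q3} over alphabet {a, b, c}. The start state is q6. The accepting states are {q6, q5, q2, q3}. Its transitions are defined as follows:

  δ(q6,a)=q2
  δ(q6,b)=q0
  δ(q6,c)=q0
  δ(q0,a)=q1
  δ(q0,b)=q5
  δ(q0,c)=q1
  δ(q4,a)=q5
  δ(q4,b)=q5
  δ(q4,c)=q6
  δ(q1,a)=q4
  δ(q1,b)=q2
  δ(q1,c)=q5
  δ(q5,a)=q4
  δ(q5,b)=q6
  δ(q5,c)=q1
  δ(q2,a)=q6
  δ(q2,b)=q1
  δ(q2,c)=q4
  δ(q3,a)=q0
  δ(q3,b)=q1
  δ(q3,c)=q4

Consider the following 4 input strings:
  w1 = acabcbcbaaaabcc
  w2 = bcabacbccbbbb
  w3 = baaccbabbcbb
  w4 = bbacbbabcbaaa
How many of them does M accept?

w1:
  start at q6
  read 'a': q6 → q2
  read 'c': q2 → q4
  read 'a': q4 → q5
  read 'b': q5 → q6
  read 'c': q6 → q0
  read 'b': q0 → q5
  read 'c': q5 → q1
  read 'b': q1 → q2
  read 'a': q2 → q6
  read 'a': q6 → q2
  read 'a': q2 → q6
  read 'a': q6 → q2
  read 'b': q2 → q1
  read 'c': q1 → q5
  read 'c': q5 → q1
  end q1, rejected
w2:
  start at q6
  read 'b': q6 → q0
  read 'c': q0 → q1
  read 'a': q1 → q4
  read 'b': q4 → q5
  read 'a': q5 → q4
  read 'c': q4 → q6
  read 'b': q6 → q0
  read 'c': q0 → q1
  read 'c': q1 → q5
  read 'b': q5 → q6
  read 'b': q6 → q0
  read 'b': q0 → q5
  read 'b': q5 → q6
  end q6, accepted
w3:
  start at q6
  read 'b': q6 → q0
  read 'a': q0 → q1
  read 'a': q1 → q4
  read 'c': q4 → q6
  read 'c': q6 → q0
  read 'b': q0 → q5
  read 'a': q5 → q4
  read 'b': q4 → q5
  read 'b': q5 → q6
  read 'c': q6 → q0
  read 'b': q0 → q5
  read 'b': q5 → q6
  end q6, accepted
w4:
  start at q6
  read 'b': q6 → q0
  read 'b': q0 → q5
  read 'a': q5 → q4
  read 'c': q4 → q6
  read 'b': q6 → q0
  read 'b': q0 → q5
  read 'a': q5 → q4
  read 'b': q4 → q5
  read 'c': q5 → q1
  read 'b': q1 → q2
  read 'a': q2 → q6
  read 'a': q6 → q2
  read 'a': q2 → q6
  end q6, accepted

3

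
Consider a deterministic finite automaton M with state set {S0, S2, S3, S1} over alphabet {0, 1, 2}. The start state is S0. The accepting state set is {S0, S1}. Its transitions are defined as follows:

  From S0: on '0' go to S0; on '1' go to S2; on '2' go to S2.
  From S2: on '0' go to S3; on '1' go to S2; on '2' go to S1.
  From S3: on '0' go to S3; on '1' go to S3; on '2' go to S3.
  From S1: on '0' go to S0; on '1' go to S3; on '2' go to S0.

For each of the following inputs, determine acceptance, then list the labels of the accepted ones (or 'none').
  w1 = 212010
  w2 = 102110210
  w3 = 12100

none

w1:
  start at S0
  read '2': S0 → S2
  read '1': S2 → S2
  read '2': S2 → S1
  read '0': S1 → S0
  read '1': S0 → S2
  read '0': S2 → S3
  end S3, rejected
w2:
  start at S0
  read '1': S0 → S2
  read '0': S2 → S3
  read '2': S3 → S3
  read '1': S3 → S3
  read '1': S3 → S3
  read '0': S3 → S3
  read '2': S3 → S3
  read '1': S3 → S3
  read '0': S3 → S3
  end S3, rejected
w3:
  start at S0
  read '1': S0 → S2
  read '2': S2 → S1
  read '1': S1 → S3
  read '0': S3 → S3
  read '0': S3 → S3
  end S3, rejected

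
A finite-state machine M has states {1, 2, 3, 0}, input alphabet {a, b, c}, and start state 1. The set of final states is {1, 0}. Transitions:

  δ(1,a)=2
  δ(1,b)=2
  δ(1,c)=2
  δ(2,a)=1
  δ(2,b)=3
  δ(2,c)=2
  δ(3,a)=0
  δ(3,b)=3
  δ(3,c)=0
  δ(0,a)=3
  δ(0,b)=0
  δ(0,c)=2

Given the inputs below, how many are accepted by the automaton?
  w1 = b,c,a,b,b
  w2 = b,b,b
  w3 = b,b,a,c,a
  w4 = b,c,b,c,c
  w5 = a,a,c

1

w1:
  start at 1
  read 'b': 1 → 2
  read 'c': 2 → 2
  read 'a': 2 → 1
  read 'b': 1 → 2
  read 'b': 2 → 3
  end 3, rejected
w2:
  start at 1
  read 'b': 1 → 2
  read 'b': 2 → 3
  read 'b': 3 → 3
  end 3, rejected
w3:
  start at 1
  read 'b': 1 → 2
  read 'b': 2 → 3
  read 'a': 3 → 0
  read 'c': 0 → 2
  read 'a': 2 → 1
  end 1, accepted
w4:
  start at 1
  read 'b': 1 → 2
  read 'c': 2 → 2
  read 'b': 2 → 3
  read 'c': 3 → 0
  read 'c': 0 → 2
  end 2, rejected
w5:
  start at 1
  read 'a': 1 → 2
  read 'a': 2 → 1
  read 'c': 1 → 2
  end 2, rejected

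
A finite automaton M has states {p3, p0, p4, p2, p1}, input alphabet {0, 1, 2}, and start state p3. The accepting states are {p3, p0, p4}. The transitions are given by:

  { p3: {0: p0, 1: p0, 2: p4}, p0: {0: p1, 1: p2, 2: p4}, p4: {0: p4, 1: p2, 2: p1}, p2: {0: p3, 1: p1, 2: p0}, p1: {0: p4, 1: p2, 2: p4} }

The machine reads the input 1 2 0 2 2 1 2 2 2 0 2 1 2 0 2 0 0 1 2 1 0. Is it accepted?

Yes

Trace: p3 -1-> p0 -2-> p4 -0-> p4 -2-> p1 -2-> p4 -1-> p2 -2-> p0 -2-> p4 -2-> p1 -0-> p4 -2-> p1 -1-> p2 -2-> p0 -0-> p1 -2-> p4 -0-> p4 -0-> p4 -1-> p2 -2-> p0 -1-> p2 -0-> p3
End state p3 is accepting.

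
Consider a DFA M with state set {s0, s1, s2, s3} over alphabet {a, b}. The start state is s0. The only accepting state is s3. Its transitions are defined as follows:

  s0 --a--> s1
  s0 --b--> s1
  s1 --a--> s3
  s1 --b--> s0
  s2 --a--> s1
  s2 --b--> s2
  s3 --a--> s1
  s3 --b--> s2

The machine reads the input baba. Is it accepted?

No

s0 → s1 → s3 → s2 → s1
End state s1 is not accepting.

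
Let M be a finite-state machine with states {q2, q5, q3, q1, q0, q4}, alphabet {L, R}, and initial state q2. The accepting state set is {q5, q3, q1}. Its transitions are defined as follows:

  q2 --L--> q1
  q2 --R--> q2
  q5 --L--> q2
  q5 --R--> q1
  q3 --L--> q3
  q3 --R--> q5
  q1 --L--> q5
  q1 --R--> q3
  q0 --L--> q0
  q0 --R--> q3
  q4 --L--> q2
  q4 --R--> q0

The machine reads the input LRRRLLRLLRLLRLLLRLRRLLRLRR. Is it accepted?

Yes

q2 → q1 → q3 → q5 → q1 → q5 → q2 → q2 → q1 → q5 → q1 → q5 → q2 → q2 → q1 → q5 → q2 → q2 → q1 → q3 → q5 → q2 → q1 → q3 → q3 → q5 → q1
End state q1 is accepting.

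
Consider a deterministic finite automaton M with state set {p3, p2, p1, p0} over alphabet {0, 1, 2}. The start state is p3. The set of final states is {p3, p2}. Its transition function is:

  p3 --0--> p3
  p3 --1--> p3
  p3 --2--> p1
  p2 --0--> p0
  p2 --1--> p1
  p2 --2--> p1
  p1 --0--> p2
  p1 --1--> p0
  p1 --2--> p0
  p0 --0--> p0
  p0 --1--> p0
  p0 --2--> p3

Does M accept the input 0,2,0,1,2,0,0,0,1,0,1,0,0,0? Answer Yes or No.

No

start at p3
read '0': p3 → p3
read '2': p3 → p1
read '0': p1 → p2
read '1': p2 → p1
read '2': p1 → p0
read '0': p0 → p0
read '0': p0 → p0
read '0': p0 → p0
read '1': p0 → p0
read '0': p0 → p0
read '1': p0 → p0
read '0': p0 → p0
read '0': p0 → p0
read '0': p0 → p0
End state p0 is not accepting.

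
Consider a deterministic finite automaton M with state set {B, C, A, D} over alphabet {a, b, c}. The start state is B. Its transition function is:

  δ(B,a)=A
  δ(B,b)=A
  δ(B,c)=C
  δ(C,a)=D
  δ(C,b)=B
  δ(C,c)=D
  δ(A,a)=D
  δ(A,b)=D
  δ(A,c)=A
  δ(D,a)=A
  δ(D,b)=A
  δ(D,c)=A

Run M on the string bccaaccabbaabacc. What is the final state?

Trace: B -b-> A -c-> A -c-> A -a-> D -a-> A -c-> A -c-> A -a-> D -b-> A -b-> D -a-> A -a-> D -b-> A -a-> D -c-> A -c-> A

A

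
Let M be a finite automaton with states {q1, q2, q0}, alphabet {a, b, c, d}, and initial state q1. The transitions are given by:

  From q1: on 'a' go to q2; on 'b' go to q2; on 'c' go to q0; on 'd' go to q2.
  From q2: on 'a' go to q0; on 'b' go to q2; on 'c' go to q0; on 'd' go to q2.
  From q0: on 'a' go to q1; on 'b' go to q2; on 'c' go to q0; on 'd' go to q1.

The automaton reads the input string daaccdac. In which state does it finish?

start at q1
read 'd': q1 → q2
read 'a': q2 → q0
read 'a': q0 → q1
read 'c': q1 → q0
read 'c': q0 → q0
read 'd': q0 → q1
read 'a': q1 → q2
read 'c': q2 → q0

q0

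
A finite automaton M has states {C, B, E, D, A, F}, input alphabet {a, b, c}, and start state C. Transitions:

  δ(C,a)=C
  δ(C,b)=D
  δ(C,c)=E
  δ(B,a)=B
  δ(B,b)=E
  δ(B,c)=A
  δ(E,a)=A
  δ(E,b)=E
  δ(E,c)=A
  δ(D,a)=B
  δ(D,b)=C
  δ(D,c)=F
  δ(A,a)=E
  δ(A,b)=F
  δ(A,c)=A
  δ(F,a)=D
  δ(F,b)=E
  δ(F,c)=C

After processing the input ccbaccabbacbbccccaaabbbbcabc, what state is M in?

A

start at C
read 'c': C → E
read 'c': E → A
read 'b': A → F
read 'a': F → D
read 'c': D → F
read 'c': F → C
read 'a': C → C
read 'b': C → D
read 'b': D → C
read 'a': C → C
read 'c': C → E
read 'b': E → E
read 'b': E → E
read 'c': E → A
read 'c': A → A
read 'c': A → A
read 'c': A → A
read 'a': A → E
read 'a': E → A
read 'a': A → E
read 'b': E → E
read 'b': E → E
read 'b': E → E
read 'b': E → E
read 'c': E → A
read 'a': A → E
read 'b': E → E
read 'c': E → A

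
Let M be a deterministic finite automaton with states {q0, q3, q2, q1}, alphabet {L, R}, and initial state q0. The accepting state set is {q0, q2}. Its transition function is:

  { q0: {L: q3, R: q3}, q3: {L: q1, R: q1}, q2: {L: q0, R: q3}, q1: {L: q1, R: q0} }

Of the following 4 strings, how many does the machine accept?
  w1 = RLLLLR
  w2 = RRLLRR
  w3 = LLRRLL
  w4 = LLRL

w1: Trace: q0 -R-> q3 -L-> q1 -L-> q1 -L-> q1 -L-> q1 -R-> q0  → end q0, accepted
w2: Trace: q0 -R-> q3 -R-> q1 -L-> q1 -L-> q1 -R-> q0 -R-> q3  → end q3, rejected
w3: Trace: q0 -L-> q3 -L-> q1 -R-> q0 -R-> q3 -L-> q1 -L-> q1  → end q1, rejected
w4: Trace: q0 -L-> q3 -L-> q1 -R-> q0 -L-> q3  → end q3, rejected

1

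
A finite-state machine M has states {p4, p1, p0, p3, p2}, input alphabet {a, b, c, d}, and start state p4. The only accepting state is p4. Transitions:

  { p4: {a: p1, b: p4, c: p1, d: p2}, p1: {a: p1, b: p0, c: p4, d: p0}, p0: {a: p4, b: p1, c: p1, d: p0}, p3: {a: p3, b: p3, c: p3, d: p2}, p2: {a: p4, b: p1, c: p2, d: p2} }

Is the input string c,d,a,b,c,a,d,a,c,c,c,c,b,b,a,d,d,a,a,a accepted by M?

No

p4 → p1 → p0 → p4 → p4 → p1 → p1 → p0 → p4 → p1 → p4 → p1 → p4 → p4 → p4 → p1 → p0 → p0 → p4 → p1 → p1
End state p1 is not accepting.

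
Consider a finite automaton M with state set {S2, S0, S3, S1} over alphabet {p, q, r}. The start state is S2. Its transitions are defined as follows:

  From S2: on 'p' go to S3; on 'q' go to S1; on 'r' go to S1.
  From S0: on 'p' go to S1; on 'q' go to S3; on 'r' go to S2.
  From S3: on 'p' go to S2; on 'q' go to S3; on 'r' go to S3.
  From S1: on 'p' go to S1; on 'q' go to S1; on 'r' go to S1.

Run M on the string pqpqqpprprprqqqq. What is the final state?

S1

S2 → S3 → S3 → S2 → S1 → S1 → S1 → S1 → S1 → S1 → S1 → S1 → S1 → S1 → S1 → S1 → S1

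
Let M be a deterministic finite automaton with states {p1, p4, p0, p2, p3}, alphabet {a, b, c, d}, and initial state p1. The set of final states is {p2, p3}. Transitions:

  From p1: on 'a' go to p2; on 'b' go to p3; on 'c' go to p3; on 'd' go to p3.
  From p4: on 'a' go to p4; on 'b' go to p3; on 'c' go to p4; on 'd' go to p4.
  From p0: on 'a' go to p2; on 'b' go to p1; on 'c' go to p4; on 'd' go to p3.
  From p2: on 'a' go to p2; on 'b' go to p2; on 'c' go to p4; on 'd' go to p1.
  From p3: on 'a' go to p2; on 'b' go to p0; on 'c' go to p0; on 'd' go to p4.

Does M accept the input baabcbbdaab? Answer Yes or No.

Yes

start at p1
read 'b': p1 → p3
read 'a': p3 → p2
read 'a': p2 → p2
read 'b': p2 → p2
read 'c': p2 → p4
read 'b': p4 → p3
read 'b': p3 → p0
read 'd': p0 → p3
read 'a': p3 → p2
read 'a': p2 → p2
read 'b': p2 → p2
End state p2 is accepting.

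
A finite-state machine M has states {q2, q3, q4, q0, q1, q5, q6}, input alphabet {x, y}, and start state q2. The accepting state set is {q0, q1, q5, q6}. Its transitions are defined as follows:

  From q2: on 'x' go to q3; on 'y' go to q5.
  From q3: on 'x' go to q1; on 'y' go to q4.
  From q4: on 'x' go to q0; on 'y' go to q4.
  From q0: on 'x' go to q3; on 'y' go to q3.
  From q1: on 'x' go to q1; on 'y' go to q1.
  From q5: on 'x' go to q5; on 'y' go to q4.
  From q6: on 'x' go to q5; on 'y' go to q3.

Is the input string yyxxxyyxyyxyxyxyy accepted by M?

Yes

q2 → q5 → q4 → q0 → q3 → q1 → q1 → q1 → q1 → q1 → q1 → q1 → q1 → q1 → q1 → q1 → q1 → q1
End state q1 is accepting.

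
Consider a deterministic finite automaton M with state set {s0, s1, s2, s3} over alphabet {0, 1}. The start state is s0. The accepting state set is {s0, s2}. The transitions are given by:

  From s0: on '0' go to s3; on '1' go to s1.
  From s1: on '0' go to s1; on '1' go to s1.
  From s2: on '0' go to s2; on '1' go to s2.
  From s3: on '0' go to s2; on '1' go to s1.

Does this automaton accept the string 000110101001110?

Yes

s0 → s3 → s2 → s2 → s2 → s2 → s2 → s2 → s2 → s2 → s2 → s2 → s2 → s2 → s2 → s2
End state s2 is accepting.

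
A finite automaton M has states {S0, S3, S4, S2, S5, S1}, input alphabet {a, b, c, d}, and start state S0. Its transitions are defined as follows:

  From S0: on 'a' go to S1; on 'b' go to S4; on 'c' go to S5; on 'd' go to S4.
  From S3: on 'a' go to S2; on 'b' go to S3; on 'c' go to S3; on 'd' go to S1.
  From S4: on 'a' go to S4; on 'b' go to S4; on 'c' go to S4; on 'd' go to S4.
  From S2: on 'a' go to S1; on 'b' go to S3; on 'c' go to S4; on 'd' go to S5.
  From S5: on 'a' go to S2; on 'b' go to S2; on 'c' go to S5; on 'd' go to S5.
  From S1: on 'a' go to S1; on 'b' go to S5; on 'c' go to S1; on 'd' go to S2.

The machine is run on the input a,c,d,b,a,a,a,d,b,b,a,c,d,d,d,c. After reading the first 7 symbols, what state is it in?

start at S0
read 'a': S0 → S1
read 'c': S1 → S1
read 'd': S1 → S2
read 'b': S2 → S3
read 'a': S3 → S2
read 'a': S2 → S1
read 'a': S1 → S1
After 7 symbols: S1.

S1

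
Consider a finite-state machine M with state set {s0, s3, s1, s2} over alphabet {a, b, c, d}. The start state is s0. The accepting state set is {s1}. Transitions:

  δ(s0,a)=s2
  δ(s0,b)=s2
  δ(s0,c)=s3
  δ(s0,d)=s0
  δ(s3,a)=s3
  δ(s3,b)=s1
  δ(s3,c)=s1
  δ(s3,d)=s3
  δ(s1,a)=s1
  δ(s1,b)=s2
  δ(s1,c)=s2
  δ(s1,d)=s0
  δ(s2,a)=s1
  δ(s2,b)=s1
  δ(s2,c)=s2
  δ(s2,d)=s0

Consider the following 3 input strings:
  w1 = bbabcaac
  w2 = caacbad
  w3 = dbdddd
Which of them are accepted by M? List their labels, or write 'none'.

w1: s0 → s2 → s1 → s1 → s2 → s2 → s1 → s1 → s2  → end s2, rejected
w2: s0 → s3 → s3 → s3 → s1 → s2 → s1 → s0  → end s0, rejected
w3: s0 → s0 → s2 → s0 → s0 → s0 → s0  → end s0, rejected

none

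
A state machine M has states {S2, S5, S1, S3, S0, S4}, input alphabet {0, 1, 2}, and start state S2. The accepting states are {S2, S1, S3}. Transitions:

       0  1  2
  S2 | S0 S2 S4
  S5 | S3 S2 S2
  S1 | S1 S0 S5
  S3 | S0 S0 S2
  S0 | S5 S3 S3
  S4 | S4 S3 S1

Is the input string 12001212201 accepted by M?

No

S2 → S2 → S4 → S4 → S4 → S3 → S2 → S2 → S4 → S1 → S1 → S0
End state S0 is not accepting.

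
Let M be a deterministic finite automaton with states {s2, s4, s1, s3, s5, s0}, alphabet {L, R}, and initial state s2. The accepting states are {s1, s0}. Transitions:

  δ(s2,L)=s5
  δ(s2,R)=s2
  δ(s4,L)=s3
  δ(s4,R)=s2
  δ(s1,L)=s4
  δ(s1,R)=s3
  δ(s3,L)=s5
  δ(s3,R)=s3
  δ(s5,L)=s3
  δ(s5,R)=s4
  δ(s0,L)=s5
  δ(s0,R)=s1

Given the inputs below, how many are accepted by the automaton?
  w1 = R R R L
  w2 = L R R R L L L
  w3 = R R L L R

w1:
  start at s2
  read 'R': s2 → s2
  read 'R': s2 → s2
  read 'R': s2 → s2
  read 'L': s2 → s5
  end s5, rejected
w2:
  start at s2
  read 'L': s2 → s5
  read 'R': s5 → s4
  read 'R': s4 → s2
  read 'R': s2 → s2
  read 'L': s2 → s5
  read 'L': s5 → s3
  read 'L': s3 → s5
  end s5, rejected
w3:
  start at s2
  read 'R': s2 → s2
  read 'R': s2 → s2
  read 'L': s2 → s5
  read 'L': s5 → s3
  read 'R': s3 → s3
  end s3, rejected

0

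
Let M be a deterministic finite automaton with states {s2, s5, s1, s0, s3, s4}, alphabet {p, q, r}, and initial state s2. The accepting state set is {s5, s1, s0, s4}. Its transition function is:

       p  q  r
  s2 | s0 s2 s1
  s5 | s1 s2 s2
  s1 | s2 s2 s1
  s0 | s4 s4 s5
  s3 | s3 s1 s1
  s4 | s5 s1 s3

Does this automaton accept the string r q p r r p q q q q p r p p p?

Yes

Trace: s2 -r-> s1 -q-> s2 -p-> s0 -r-> s5 -r-> s2 -p-> s0 -q-> s4 -q-> s1 -q-> s2 -q-> s2 -p-> s0 -r-> s5 -p-> s1 -p-> s2 -p-> s0
End state s0 is accepting.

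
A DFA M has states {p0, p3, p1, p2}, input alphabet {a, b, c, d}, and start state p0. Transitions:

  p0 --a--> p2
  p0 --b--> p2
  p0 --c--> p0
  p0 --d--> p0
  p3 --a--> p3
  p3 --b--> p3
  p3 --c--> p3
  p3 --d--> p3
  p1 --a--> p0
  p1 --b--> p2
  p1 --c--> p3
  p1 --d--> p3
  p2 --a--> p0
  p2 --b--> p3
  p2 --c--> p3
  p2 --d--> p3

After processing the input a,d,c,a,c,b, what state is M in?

p0 → p2 → p3 → p3 → p3 → p3 → p3

p3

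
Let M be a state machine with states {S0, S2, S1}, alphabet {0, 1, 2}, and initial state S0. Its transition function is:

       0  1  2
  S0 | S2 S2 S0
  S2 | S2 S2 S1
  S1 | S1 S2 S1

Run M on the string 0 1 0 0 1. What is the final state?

S2

S0 → S2 → S2 → S2 → S2 → S2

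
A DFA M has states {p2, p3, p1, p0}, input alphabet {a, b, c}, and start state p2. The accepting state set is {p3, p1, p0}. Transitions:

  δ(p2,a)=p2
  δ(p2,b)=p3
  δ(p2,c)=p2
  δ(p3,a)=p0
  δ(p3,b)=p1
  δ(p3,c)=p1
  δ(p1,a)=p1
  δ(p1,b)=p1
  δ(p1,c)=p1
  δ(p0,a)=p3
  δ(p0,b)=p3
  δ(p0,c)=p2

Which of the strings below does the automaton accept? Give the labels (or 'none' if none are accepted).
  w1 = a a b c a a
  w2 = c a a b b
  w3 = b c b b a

w1:
  start at p2
  read 'a': p2 → p2
  read 'a': p2 → p2
  read 'b': p2 → p3
  read 'c': p3 → p1
  read 'a': p1 → p1
  read 'a': p1 → p1
  end p1, accepted
w2:
  start at p2
  read 'c': p2 → p2
  read 'a': p2 → p2
  read 'a': p2 → p2
  read 'b': p2 → p3
  read 'b': p3 → p1
  end p1, accepted
w3:
  start at p2
  read 'b': p2 → p3
  read 'c': p3 → p1
  read 'b': p1 → p1
  read 'b': p1 → p1
  read 'a': p1 → p1
  end p1, accepted

w1, w2, w3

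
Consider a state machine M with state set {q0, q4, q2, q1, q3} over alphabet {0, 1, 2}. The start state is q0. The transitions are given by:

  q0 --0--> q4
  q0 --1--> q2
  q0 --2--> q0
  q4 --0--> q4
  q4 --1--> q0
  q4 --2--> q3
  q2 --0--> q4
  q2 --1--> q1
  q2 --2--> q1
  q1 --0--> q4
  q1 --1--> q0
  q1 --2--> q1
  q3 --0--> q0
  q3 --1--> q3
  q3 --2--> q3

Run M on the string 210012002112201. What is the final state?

q2

Trace: q0 -2-> q0 -1-> q2 -0-> q4 -0-> q4 -1-> q0 -2-> q0 -0-> q4 -0-> q4 -2-> q3 -1-> q3 -1-> q3 -2-> q3 -2-> q3 -0-> q0 -1-> q2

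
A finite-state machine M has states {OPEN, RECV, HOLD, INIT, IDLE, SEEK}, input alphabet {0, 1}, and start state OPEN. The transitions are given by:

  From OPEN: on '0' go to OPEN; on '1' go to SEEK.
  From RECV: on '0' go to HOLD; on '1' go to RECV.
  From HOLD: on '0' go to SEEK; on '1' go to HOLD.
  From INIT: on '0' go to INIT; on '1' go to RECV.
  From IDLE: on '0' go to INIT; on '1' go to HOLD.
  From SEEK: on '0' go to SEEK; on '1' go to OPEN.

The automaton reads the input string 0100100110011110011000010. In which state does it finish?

start at OPEN
read '0': OPEN → OPEN
read '1': OPEN → SEEK
read '0': SEEK → SEEK
read '0': SEEK → SEEK
read '1': SEEK → OPEN
read '0': OPEN → OPEN
read '0': OPEN → OPEN
read '1': OPEN → SEEK
read '1': SEEK → OPEN
read '0': OPEN → OPEN
read '0': OPEN → OPEN
read '1': OPEN → SEEK
read '1': SEEK → OPEN
read '1': OPEN → SEEK
read '1': SEEK → OPEN
read '0': OPEN → OPEN
read '0': OPEN → OPEN
read '1': OPEN → SEEK
read '1': SEEK → OPEN
read '0': OPEN → OPEN
read '0': OPEN → OPEN
read '0': OPEN → OPEN
read '0': OPEN → OPEN
read '1': OPEN → SEEK
read '0': SEEK → SEEK

SEEK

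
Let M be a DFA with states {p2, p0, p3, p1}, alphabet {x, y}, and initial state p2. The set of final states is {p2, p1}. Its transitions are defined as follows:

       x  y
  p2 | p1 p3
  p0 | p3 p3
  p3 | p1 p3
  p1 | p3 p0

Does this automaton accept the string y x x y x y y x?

start at p2
read 'y': p2 → p3
read 'x': p3 → p1
read 'x': p1 → p3
read 'y': p3 → p3
read 'x': p3 → p1
read 'y': p1 → p0
read 'y': p0 → p3
read 'x': p3 → p1
End state p1 is accepting.

Yes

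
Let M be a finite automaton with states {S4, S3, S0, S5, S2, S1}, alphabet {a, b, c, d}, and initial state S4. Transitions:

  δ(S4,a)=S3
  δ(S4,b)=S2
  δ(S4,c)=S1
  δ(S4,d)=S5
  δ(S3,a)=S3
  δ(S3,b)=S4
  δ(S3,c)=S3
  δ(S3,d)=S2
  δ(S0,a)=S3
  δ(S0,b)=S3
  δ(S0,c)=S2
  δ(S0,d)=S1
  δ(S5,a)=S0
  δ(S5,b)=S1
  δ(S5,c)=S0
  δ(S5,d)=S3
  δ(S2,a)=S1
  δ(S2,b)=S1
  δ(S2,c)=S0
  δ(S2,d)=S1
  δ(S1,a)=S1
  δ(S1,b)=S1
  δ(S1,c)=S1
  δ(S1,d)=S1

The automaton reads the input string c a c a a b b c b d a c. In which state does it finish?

Trace: S4 -c-> S1 -a-> S1 -c-> S1 -a-> S1 -a-> S1 -b-> S1 -b-> S1 -c-> S1 -b-> S1 -d-> S1 -a-> S1 -c-> S1

S1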